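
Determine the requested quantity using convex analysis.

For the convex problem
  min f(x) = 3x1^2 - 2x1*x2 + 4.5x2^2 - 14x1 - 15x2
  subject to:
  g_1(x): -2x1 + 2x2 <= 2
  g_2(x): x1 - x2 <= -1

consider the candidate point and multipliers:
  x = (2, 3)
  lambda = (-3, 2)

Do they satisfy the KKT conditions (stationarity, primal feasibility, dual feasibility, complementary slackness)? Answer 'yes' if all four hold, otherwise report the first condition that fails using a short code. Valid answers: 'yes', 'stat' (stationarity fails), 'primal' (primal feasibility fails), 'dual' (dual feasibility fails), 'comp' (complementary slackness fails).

Gradient of f: grad f(x) = Q x + c = (-8, 8)
Constraint values g_i(x) = a_i^T x - b_i:
  g_1((2, 3)) = 0
  g_2((2, 3)) = 0
Stationarity residual: grad f(x) + sum_i lambda_i a_i = (0, 0)
  -> stationarity OK
Primal feasibility (all g_i <= 0): OK
Dual feasibility (all lambda_i >= 0): FAILS
Complementary slackness (lambda_i * g_i(x) = 0 for all i): OK

Verdict: the first failing condition is dual_feasibility -> dual.

dual


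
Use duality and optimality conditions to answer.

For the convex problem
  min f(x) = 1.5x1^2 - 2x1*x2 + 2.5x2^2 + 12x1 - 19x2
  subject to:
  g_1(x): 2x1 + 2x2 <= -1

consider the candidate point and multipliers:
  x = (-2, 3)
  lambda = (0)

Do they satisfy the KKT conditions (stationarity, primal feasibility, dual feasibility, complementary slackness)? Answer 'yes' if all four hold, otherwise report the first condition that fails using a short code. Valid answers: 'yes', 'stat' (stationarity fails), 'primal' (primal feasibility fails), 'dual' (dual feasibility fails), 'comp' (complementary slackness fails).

Gradient of f: grad f(x) = Q x + c = (0, 0)
Constraint values g_i(x) = a_i^T x - b_i:
  g_1((-2, 3)) = 3
Stationarity residual: grad f(x) + sum_i lambda_i a_i = (0, 0)
  -> stationarity OK
Primal feasibility (all g_i <= 0): FAILS
Dual feasibility (all lambda_i >= 0): OK
Complementary slackness (lambda_i * g_i(x) = 0 for all i): OK

Verdict: the first failing condition is primal_feasibility -> primal.

primal


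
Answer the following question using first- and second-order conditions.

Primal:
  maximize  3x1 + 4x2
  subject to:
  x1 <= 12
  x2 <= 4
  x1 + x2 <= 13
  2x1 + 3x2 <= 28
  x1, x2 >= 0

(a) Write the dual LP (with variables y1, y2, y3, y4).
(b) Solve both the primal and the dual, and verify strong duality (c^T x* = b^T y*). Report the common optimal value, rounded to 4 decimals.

The standard primal-dual pair for 'max c^T x s.t. A x <= b, x >= 0' is:
  Dual:  min b^T y  s.t.  A^T y >= c,  y >= 0.

So the dual LP is:
  minimize  12y1 + 4y2 + 13y3 + 28y4
  subject to:
    y1 + y3 + 2y4 >= 3
    y2 + y3 + 3y4 >= 4
    y1, y2, y3, y4 >= 0

Solving the primal: x* = (11, 2).
  primal value c^T x* = 41.
Solving the dual: y* = (0, 0, 1, 1).
  dual value b^T y* = 41.
Strong duality: c^T x* = b^T y*. Confirmed.

41


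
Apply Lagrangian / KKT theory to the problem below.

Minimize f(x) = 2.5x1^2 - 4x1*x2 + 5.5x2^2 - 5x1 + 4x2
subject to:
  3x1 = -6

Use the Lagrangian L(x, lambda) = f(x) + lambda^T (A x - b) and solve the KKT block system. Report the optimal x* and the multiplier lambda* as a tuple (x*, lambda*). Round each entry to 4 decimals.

Form the Lagrangian:
  L(x, lambda) = (1/2) x^T Q x + c^T x + lambda^T (A x - b)
Stationarity (grad_x L = 0): Q x + c + A^T lambda = 0.
Primal feasibility: A x = b.

This gives the KKT block system:
  [ Q   A^T ] [ x     ]   [-c ]
  [ A    0  ] [ lambda ] = [ b ]

Solving the linear system:
  x*      = (-2, -1.0909)
  lambda* = (3.5455)
  f(x*)   = 13.4545

x* = (-2, -1.0909), lambda* = (3.5455)


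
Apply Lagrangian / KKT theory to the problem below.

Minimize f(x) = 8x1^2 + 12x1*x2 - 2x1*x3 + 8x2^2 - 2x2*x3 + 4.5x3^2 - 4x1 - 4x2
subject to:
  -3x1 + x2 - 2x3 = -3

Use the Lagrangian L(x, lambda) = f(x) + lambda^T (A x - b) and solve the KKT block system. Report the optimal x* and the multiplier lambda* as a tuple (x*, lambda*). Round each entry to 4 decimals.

Form the Lagrangian:
  L(x, lambda) = (1/2) x^T Q x + c^T x + lambda^T (A x - b)
Stationarity (grad_x L = 0): Q x + c + A^T lambda = 0.
Primal feasibility: A x = b.

This gives the KKT block system:
  [ Q   A^T ] [ x     ]   [-c ]
  [ A    0  ] [ lambda ] = [ b ]

Solving the linear system:
  x*      = (0.6956, -0.295, 0.3091)
  lambda* = (0.9905)
  f(x*)   = 0.6845

x* = (0.6956, -0.295, 0.3091), lambda* = (0.9905)


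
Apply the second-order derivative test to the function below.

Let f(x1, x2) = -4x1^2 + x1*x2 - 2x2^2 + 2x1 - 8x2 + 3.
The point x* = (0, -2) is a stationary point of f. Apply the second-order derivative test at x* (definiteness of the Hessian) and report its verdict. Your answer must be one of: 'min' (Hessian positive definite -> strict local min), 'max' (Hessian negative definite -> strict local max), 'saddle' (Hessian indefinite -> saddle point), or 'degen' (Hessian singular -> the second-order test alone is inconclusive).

Compute the Hessian H = grad^2 f:
  H = [[-8, 1], [1, -4]]
Verify stationarity: grad f(x*) = H x* + g = (0, 0).
Eigenvalues of H: -8.2361, -3.7639.
Both eigenvalues < 0, so H is negative definite -> x* is a strict local max.

max


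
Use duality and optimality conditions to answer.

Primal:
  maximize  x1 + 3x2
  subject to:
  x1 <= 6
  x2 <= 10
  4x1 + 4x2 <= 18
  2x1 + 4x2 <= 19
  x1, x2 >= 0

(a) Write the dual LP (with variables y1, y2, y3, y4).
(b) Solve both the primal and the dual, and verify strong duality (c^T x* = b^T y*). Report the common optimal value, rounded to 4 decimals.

The standard primal-dual pair for 'max c^T x s.t. A x <= b, x >= 0' is:
  Dual:  min b^T y  s.t.  A^T y >= c,  y >= 0.

So the dual LP is:
  minimize  6y1 + 10y2 + 18y3 + 19y4
  subject to:
    y1 + 4y3 + 2y4 >= 1
    y2 + 4y3 + 4y4 >= 3
    y1, y2, y3, y4 >= 0

Solving the primal: x* = (0, 4.5).
  primal value c^T x* = 13.5.
Solving the dual: y* = (0, 0, 0.75, 0).
  dual value b^T y* = 13.5.
Strong duality: c^T x* = b^T y*. Confirmed.

13.5


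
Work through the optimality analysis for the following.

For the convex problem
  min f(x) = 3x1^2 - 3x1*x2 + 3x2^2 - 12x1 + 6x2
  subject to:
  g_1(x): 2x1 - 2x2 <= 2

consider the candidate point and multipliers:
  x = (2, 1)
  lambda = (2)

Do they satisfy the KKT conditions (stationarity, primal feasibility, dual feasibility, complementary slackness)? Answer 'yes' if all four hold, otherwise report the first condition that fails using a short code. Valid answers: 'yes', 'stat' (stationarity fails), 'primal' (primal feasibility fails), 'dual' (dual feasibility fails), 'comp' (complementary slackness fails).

Gradient of f: grad f(x) = Q x + c = (-3, 6)
Constraint values g_i(x) = a_i^T x - b_i:
  g_1((2, 1)) = 0
Stationarity residual: grad f(x) + sum_i lambda_i a_i = (1, 2)
  -> stationarity FAILS
Primal feasibility (all g_i <= 0): OK
Dual feasibility (all lambda_i >= 0): OK
Complementary slackness (lambda_i * g_i(x) = 0 for all i): OK

Verdict: the first failing condition is stationarity -> stat.

stat


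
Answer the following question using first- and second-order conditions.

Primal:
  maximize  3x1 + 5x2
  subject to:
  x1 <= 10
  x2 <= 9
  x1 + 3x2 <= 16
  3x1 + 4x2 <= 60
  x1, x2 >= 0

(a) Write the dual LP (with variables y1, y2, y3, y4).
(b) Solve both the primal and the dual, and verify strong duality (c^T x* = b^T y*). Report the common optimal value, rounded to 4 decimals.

The standard primal-dual pair for 'max c^T x s.t. A x <= b, x >= 0' is:
  Dual:  min b^T y  s.t.  A^T y >= c,  y >= 0.

So the dual LP is:
  minimize  10y1 + 9y2 + 16y3 + 60y4
  subject to:
    y1 + y3 + 3y4 >= 3
    y2 + 3y3 + 4y4 >= 5
    y1, y2, y3, y4 >= 0

Solving the primal: x* = (10, 2).
  primal value c^T x* = 40.
Solving the dual: y* = (1.3333, 0, 1.6667, 0).
  dual value b^T y* = 40.
Strong duality: c^T x* = b^T y*. Confirmed.

40


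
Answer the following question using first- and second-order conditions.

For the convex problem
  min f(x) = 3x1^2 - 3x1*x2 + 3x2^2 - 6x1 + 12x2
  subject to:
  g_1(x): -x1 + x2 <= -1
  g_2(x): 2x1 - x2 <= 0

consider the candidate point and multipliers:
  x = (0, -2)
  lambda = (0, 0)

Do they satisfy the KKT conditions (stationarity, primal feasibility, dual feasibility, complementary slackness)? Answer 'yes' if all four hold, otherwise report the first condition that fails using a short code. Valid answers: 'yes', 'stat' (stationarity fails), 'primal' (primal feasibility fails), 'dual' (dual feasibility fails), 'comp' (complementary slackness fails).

Gradient of f: grad f(x) = Q x + c = (0, 0)
Constraint values g_i(x) = a_i^T x - b_i:
  g_1((0, -2)) = -1
  g_2((0, -2)) = 2
Stationarity residual: grad f(x) + sum_i lambda_i a_i = (0, 0)
  -> stationarity OK
Primal feasibility (all g_i <= 0): FAILS
Dual feasibility (all lambda_i >= 0): OK
Complementary slackness (lambda_i * g_i(x) = 0 for all i): OK

Verdict: the first failing condition is primal_feasibility -> primal.

primal


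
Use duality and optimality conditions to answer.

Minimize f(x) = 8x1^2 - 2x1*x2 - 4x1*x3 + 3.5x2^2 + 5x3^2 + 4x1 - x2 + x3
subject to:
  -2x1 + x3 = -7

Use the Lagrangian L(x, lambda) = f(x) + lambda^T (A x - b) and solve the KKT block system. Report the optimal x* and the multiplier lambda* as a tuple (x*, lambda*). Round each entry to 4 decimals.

Form the Lagrangian:
  L(x, lambda) = (1/2) x^T Q x + c^T x + lambda^T (A x - b)
Stationarity (grad_x L = 0): Q x + c + A^T lambda = 0.
Primal feasibility: A x = b.

This gives the KKT block system:
  [ Q   A^T ] [ x     ]   [-c ]
  [ A    0  ] [ lambda ] = [ b ]

Solving the linear system:
  x*      = (2.6957, 0.913, -1.6087)
  lambda* = (25.8696)
  f(x*)   = 94.6739

x* = (2.6957, 0.913, -1.6087), lambda* = (25.8696)


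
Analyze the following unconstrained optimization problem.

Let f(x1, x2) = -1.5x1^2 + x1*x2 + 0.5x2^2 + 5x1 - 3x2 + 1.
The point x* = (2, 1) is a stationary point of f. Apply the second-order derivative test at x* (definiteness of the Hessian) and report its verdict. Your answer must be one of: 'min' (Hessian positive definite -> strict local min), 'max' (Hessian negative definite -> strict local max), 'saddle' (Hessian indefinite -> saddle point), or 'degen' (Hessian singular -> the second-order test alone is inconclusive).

Compute the Hessian H = grad^2 f:
  H = [[-3, 1], [1, 1]]
Verify stationarity: grad f(x*) = H x* + g = (0, 0).
Eigenvalues of H: -3.2361, 1.2361.
Eigenvalues have mixed signs, so H is indefinite -> x* is a saddle point.

saddle


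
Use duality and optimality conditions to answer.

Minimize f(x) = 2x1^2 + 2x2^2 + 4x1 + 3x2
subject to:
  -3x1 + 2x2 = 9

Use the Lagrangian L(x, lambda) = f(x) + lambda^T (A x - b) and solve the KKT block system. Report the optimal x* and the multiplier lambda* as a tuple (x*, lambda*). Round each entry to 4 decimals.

Form the Lagrangian:
  L(x, lambda) = (1/2) x^T Q x + c^T x + lambda^T (A x - b)
Stationarity (grad_x L = 0): Q x + c + A^T lambda = 0.
Primal feasibility: A x = b.

This gives the KKT block system:
  [ Q   A^T ] [ x     ]   [-c ]
  [ A    0  ] [ lambda ] = [ b ]

Solving the linear system:
  x*      = (-2.7308, 0.4038)
  lambda* = (-2.3077)
  f(x*)   = 5.5288

x* = (-2.7308, 0.4038), lambda* = (-2.3077)


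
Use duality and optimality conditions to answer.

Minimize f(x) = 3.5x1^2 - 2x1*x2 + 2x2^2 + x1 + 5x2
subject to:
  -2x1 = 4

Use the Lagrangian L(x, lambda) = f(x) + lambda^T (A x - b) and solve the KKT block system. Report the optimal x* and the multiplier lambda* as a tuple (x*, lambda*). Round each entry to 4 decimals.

Form the Lagrangian:
  L(x, lambda) = (1/2) x^T Q x + c^T x + lambda^T (A x - b)
Stationarity (grad_x L = 0): Q x + c + A^T lambda = 0.
Primal feasibility: A x = b.

This gives the KKT block system:
  [ Q   A^T ] [ x     ]   [-c ]
  [ A    0  ] [ lambda ] = [ b ]

Solving the linear system:
  x*      = (-2, -2.25)
  lambda* = (-4.25)
  f(x*)   = 1.875

x* = (-2, -2.25), lambda* = (-4.25)


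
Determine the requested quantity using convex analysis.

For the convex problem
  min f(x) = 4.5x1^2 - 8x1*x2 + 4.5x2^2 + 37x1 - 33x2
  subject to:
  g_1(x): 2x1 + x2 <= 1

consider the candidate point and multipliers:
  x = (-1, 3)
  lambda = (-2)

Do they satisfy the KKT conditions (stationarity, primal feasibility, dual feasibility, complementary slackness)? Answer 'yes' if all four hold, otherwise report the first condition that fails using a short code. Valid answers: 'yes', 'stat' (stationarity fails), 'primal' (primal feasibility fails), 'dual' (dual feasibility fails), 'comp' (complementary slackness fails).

Gradient of f: grad f(x) = Q x + c = (4, 2)
Constraint values g_i(x) = a_i^T x - b_i:
  g_1((-1, 3)) = 0
Stationarity residual: grad f(x) + sum_i lambda_i a_i = (0, 0)
  -> stationarity OK
Primal feasibility (all g_i <= 0): OK
Dual feasibility (all lambda_i >= 0): FAILS
Complementary slackness (lambda_i * g_i(x) = 0 for all i): OK

Verdict: the first failing condition is dual_feasibility -> dual.

dual


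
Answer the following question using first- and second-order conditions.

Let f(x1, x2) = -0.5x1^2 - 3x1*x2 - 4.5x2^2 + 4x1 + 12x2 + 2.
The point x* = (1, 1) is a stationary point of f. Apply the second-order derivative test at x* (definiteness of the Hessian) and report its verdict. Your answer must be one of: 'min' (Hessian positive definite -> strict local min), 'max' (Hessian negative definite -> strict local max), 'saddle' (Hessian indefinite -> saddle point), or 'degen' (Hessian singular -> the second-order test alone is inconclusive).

Compute the Hessian H = grad^2 f:
  H = [[-1, -3], [-3, -9]]
Verify stationarity: grad f(x*) = H x* + g = (0, 0).
Eigenvalues of H: -10, 0.
H has a zero eigenvalue (singular; negative semidefinite but not definite), so H is neither positive definite, negative definite, nor indefinite. The second-order test alone is inconclusive -> degen.
(Indeed, f is constant along the null direction of H through x*, so x* is not a strict local extremum.)

degen


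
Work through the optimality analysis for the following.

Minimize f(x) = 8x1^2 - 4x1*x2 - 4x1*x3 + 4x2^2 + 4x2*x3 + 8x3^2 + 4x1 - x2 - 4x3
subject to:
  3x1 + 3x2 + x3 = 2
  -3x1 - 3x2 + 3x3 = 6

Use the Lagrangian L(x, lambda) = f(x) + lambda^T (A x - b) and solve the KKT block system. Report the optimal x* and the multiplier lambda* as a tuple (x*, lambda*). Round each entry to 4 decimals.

Form the Lagrangian:
  L(x, lambda) = (1/2) x^T Q x + c^T x + lambda^T (A x - b)
Stationarity (grad_x L = 0): Q x + c + A^T lambda = 0.
Primal feasibility: A x = b.

This gives the KKT block system:
  [ Q   A^T ] [ x     ]   [-c ]
  [ A    0  ] [ lambda ] = [ b ]

Solving the linear system:
  x*      = (0.3437, -0.3437, 2)
  lambda* = (-7.0312, -6.0729)
  f(x*)   = 22.1094

x* = (0.3437, -0.3437, 2), lambda* = (-7.0312, -6.0729)


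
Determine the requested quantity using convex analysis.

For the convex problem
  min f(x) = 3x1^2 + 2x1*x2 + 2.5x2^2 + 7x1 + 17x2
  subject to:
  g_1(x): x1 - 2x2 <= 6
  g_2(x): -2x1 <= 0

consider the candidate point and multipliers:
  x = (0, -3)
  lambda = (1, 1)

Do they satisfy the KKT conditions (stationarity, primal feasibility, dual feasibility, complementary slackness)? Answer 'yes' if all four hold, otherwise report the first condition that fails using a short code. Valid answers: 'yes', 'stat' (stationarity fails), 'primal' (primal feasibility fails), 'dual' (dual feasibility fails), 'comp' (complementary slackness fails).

Gradient of f: grad f(x) = Q x + c = (1, 2)
Constraint values g_i(x) = a_i^T x - b_i:
  g_1((0, -3)) = 0
  g_2((0, -3)) = 0
Stationarity residual: grad f(x) + sum_i lambda_i a_i = (0, 0)
  -> stationarity OK
Primal feasibility (all g_i <= 0): OK
Dual feasibility (all lambda_i >= 0): OK
Complementary slackness (lambda_i * g_i(x) = 0 for all i): OK

Verdict: yes, KKT holds.

yes


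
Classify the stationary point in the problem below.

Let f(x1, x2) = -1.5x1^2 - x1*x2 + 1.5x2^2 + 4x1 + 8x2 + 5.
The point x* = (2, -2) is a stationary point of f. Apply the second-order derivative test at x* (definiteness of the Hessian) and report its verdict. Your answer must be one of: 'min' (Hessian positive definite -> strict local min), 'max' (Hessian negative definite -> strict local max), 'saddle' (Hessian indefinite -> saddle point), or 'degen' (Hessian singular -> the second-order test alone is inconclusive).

Compute the Hessian H = grad^2 f:
  H = [[-3, -1], [-1, 3]]
Verify stationarity: grad f(x*) = H x* + g = (0, 0).
Eigenvalues of H: -3.1623, 3.1623.
Eigenvalues have mixed signs, so H is indefinite -> x* is a saddle point.

saddle


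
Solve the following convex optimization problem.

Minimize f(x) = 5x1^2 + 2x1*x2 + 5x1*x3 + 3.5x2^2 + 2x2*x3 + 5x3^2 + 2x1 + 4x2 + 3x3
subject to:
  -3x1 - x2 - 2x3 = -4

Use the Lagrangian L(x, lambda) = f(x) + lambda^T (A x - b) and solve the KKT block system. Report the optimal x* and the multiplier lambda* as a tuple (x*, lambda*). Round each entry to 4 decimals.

Form the Lagrangian:
  L(x, lambda) = (1/2) x^T Q x + c^T x + lambda^T (A x - b)
Stationarity (grad_x L = 0): Q x + c + A^T lambda = 0.
Primal feasibility: A x = b.

This gives the KKT block system:
  [ Q   A^T ] [ x     ]   [-c ]
  [ A    0  ] [ lambda ] = [ b ]

Solving the linear system:
  x*      = (1.3427, -0.2495, 0.1106)
  lambda* = (5.1605)
  f(x*)   = 11.3308

x* = (1.3427, -0.2495, 0.1106), lambda* = (5.1605)


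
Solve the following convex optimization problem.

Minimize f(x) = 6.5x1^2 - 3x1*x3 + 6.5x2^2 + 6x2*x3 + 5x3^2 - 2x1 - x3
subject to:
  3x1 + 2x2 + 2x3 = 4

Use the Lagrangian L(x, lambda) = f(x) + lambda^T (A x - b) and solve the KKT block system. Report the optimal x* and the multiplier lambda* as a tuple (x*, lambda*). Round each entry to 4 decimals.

Form the Lagrangian:
  L(x, lambda) = (1/2) x^T Q x + c^T x + lambda^T (A x - b)
Stationarity (grad_x L = 0): Q x + c + A^T lambda = 0.
Primal feasibility: A x = b.

This gives the KKT block system:
  [ Q   A^T ] [ x     ]   [-c ]
  [ A    0  ] [ lambda ] = [ b ]

Solving the linear system:
  x*      = (0.8286, -0.0416, 0.7987)
  lambda* = (-2.1255)
  f(x*)   = 3.0229

x* = (0.8286, -0.0416, 0.7987), lambda* = (-2.1255)


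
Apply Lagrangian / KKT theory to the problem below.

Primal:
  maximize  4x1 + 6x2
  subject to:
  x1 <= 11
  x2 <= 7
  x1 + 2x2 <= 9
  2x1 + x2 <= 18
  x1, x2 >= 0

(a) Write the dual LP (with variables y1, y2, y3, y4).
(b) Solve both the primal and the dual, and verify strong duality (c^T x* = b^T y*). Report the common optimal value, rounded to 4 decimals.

The standard primal-dual pair for 'max c^T x s.t. A x <= b, x >= 0' is:
  Dual:  min b^T y  s.t.  A^T y >= c,  y >= 0.

So the dual LP is:
  minimize  11y1 + 7y2 + 9y3 + 18y4
  subject to:
    y1 + y3 + 2y4 >= 4
    y2 + 2y3 + y4 >= 6
    y1, y2, y3, y4 >= 0

Solving the primal: x* = (9, 0).
  primal value c^T x* = 36.
Solving the dual: y* = (0, 0, 2.6667, 0.6667).
  dual value b^T y* = 36.
Strong duality: c^T x* = b^T y*. Confirmed.

36


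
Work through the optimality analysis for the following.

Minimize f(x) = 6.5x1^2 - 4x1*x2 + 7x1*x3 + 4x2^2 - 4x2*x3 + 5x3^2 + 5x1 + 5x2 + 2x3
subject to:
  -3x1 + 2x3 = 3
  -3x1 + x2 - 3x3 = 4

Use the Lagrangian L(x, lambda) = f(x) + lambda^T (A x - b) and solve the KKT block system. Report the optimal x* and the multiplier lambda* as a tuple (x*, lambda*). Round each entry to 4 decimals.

Form the Lagrangian:
  L(x, lambda) = (1/2) x^T Q x + c^T x + lambda^T (A x - b)
Stationarity (grad_x L = 0): Q x + c + A^T lambda = 0.
Primal feasibility: A x = b.

This gives the KKT block system:
  [ Q   A^T ] [ x     ]   [-c ]
  [ A    0  ] [ lambda ] = [ b ]

Solving the linear system:
  x*      = (-1.2861, -1.1459, -0.4292)
  lambda* = (-0.6858, -2.6942)
  f(x*)   = -0.0919

x* = (-1.2861, -1.1459, -0.4292), lambda* = (-0.6858, -2.6942)


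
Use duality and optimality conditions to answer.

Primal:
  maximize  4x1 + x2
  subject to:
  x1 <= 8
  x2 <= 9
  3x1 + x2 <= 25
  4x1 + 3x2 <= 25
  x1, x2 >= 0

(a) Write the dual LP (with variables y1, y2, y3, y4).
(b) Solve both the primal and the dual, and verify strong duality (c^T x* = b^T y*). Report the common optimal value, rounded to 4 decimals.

The standard primal-dual pair for 'max c^T x s.t. A x <= b, x >= 0' is:
  Dual:  min b^T y  s.t.  A^T y >= c,  y >= 0.

So the dual LP is:
  minimize  8y1 + 9y2 + 25y3 + 25y4
  subject to:
    y1 + 3y3 + 4y4 >= 4
    y2 + y3 + 3y4 >= 1
    y1, y2, y3, y4 >= 0

Solving the primal: x* = (6.25, 0).
  primal value c^T x* = 25.
Solving the dual: y* = (0, 0, 0, 1).
  dual value b^T y* = 25.
Strong duality: c^T x* = b^T y*. Confirmed.

25


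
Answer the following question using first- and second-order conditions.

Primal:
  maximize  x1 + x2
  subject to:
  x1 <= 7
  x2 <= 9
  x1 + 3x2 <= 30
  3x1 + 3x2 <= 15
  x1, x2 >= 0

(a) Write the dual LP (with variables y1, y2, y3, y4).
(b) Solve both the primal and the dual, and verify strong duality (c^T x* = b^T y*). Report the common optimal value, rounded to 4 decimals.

The standard primal-dual pair for 'max c^T x s.t. A x <= b, x >= 0' is:
  Dual:  min b^T y  s.t.  A^T y >= c,  y >= 0.

So the dual LP is:
  minimize  7y1 + 9y2 + 30y3 + 15y4
  subject to:
    y1 + y3 + 3y4 >= 1
    y2 + 3y3 + 3y4 >= 1
    y1, y2, y3, y4 >= 0

Solving the primal: x* = (5, 0).
  primal value c^T x* = 5.
Solving the dual: y* = (0, 0, 0, 0.3333).
  dual value b^T y* = 5.
Strong duality: c^T x* = b^T y*. Confirmed.

5


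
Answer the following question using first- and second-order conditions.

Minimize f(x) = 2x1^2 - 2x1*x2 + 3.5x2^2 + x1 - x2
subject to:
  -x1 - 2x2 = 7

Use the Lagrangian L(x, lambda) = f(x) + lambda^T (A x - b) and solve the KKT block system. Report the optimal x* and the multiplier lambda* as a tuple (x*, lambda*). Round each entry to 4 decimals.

Form the Lagrangian:
  L(x, lambda) = (1/2) x^T Q x + c^T x + lambda^T (A x - b)
Stationarity (grad_x L = 0): Q x + c + A^T lambda = 0.
Primal feasibility: A x = b.

This gives the KKT block system:
  [ Q   A^T ] [ x     ]   [-c ]
  [ A    0  ] [ lambda ] = [ b ]

Solving the linear system:
  x*      = (-2.6774, -2.1613)
  lambda* = (-5.3871)
  f(x*)   = 18.5968

x* = (-2.6774, -2.1613), lambda* = (-5.3871)


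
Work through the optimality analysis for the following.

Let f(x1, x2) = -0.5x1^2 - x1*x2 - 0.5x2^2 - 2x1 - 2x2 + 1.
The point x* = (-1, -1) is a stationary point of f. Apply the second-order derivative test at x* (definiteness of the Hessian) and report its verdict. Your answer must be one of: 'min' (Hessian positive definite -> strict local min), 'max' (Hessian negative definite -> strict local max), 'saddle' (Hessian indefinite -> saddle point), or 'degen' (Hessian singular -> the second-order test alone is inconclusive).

Compute the Hessian H = grad^2 f:
  H = [[-1, -1], [-1, -1]]
Verify stationarity: grad f(x*) = H x* + g = (0, 0).
Eigenvalues of H: -2, 0.
H has a zero eigenvalue (singular; negative semidefinite but not definite), so H is neither positive definite, negative definite, nor indefinite. The second-order test alone is inconclusive -> degen.
(Indeed, f is constant along the null direction of H through x*, so x* is not a strict local extremum.)

degen


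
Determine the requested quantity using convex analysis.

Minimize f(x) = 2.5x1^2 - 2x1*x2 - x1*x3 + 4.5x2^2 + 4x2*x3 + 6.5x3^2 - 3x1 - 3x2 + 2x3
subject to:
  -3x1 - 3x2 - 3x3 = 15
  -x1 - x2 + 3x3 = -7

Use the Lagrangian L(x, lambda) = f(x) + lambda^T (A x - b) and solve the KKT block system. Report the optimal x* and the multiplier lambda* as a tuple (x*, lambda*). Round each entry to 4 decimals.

Form the Lagrangian:
  L(x, lambda) = (1/2) x^T Q x + c^T x + lambda^T (A x - b)
Stationarity (grad_x L = 0): Q x + c + A^T lambda = 0.
Primal feasibility: A x = b.

This gives the KKT block system:
  [ Q   A^T ] [ x     ]   [-c ]
  [ A    0  ] [ lambda ] = [ b ]

Solving the linear system:
  x*      = (-2.0556, 0.0556, -3)
  lambda* = (-5.4907, 6.0833)
  f(x*)   = 62.4722

x* = (-2.0556, 0.0556, -3), lambda* = (-5.4907, 6.0833)


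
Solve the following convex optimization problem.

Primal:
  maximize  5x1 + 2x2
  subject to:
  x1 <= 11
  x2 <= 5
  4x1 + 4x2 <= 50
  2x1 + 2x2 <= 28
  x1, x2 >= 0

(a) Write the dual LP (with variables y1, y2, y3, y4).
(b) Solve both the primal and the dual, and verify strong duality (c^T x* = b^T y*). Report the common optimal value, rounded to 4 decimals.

The standard primal-dual pair for 'max c^T x s.t. A x <= b, x >= 0' is:
  Dual:  min b^T y  s.t.  A^T y >= c,  y >= 0.

So the dual LP is:
  minimize  11y1 + 5y2 + 50y3 + 28y4
  subject to:
    y1 + 4y3 + 2y4 >= 5
    y2 + 4y3 + 2y4 >= 2
    y1, y2, y3, y4 >= 0

Solving the primal: x* = (11, 1.5).
  primal value c^T x* = 58.
Solving the dual: y* = (3, 0, 0.5, 0).
  dual value b^T y* = 58.
Strong duality: c^T x* = b^T y*. Confirmed.

58


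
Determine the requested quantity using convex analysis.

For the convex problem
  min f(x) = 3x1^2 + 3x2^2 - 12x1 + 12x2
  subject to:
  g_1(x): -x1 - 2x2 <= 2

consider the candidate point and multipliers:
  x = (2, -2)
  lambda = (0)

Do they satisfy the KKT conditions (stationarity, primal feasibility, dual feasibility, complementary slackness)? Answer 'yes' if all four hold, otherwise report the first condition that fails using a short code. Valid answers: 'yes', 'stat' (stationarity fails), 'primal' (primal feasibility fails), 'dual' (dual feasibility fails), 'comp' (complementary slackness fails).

Gradient of f: grad f(x) = Q x + c = (0, 0)
Constraint values g_i(x) = a_i^T x - b_i:
  g_1((2, -2)) = 0
Stationarity residual: grad f(x) + sum_i lambda_i a_i = (0, 0)
  -> stationarity OK
Primal feasibility (all g_i <= 0): OK
Dual feasibility (all lambda_i >= 0): OK
Complementary slackness (lambda_i * g_i(x) = 0 for all i): OK

Verdict: yes, KKT holds.

yes


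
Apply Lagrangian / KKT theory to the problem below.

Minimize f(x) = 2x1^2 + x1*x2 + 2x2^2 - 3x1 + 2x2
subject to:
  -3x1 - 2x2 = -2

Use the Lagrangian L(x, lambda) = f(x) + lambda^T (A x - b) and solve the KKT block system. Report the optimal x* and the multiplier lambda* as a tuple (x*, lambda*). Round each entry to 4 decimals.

Form the Lagrangian:
  L(x, lambda) = (1/2) x^T Q x + c^T x + lambda^T (A x - b)
Stationarity (grad_x L = 0): Q x + c + A^T lambda = 0.
Primal feasibility: A x = b.

This gives the KKT block system:
  [ Q   A^T ] [ x     ]   [-c ]
  [ A    0  ] [ lambda ] = [ b ]

Solving the linear system:
  x*      = (1.1, -0.65)
  lambda* = (0.25)
  f(x*)   = -2.05

x* = (1.1, -0.65), lambda* = (0.25)


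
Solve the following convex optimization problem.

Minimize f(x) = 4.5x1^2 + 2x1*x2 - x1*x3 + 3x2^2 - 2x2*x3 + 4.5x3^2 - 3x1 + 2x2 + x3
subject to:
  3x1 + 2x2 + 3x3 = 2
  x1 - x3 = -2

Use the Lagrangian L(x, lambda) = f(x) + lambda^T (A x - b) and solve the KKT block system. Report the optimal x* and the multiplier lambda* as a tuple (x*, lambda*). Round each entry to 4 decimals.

Form the Lagrangian:
  L(x, lambda) = (1/2) x^T Q x + c^T x + lambda^T (A x - b)
Stationarity (grad_x L = 0): Q x + c + A^T lambda = 0.
Primal feasibility: A x = b.

This gives the KKT block system:
  [ Q   A^T ] [ x     ]   [-c ]
  [ A    0  ] [ lambda ] = [ b ]

Solving the linear system:
  x*      = (-0.8, 0.4, 1.2)
  lambda* = (-0.2, 11.2)
  f(x*)   = 13.6

x* = (-0.8, 0.4, 1.2), lambda* = (-0.2, 11.2)


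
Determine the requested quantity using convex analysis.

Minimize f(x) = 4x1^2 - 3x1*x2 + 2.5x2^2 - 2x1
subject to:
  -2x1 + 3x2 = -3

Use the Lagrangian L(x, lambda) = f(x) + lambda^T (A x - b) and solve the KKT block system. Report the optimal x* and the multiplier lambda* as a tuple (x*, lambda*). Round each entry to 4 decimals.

Form the Lagrangian:
  L(x, lambda) = (1/2) x^T Q x + c^T x + lambda^T (A x - b)
Stationarity (grad_x L = 0): Q x + c + A^T lambda = 0.
Primal feasibility: A x = b.

This gives the KKT block system:
  [ Q   A^T ] [ x     ]   [-c ]
  [ A    0  ] [ lambda ] = [ b ]

Solving the linear system:
  x*      = (0.375, -0.75)
  lambda* = (1.625)
  f(x*)   = 2.0625

x* = (0.375, -0.75), lambda* = (1.625)


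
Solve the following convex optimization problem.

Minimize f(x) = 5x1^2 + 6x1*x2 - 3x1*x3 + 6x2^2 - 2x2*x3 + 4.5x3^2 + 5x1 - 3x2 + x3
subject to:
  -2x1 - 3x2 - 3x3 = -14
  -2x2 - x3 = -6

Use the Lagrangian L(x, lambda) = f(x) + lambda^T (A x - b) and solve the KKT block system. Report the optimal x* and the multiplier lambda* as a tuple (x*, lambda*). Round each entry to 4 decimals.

Form the Lagrangian:
  L(x, lambda) = (1/2) x^T Q x + c^T x + lambda^T (A x - b)
Stationarity (grad_x L = 0): Q x + c + A^T lambda = 0.
Primal feasibility: A x = b.

This gives the KKT block system:
  [ Q   A^T ] [ x     ]   [-c ]
  [ A    0  ] [ lambda ] = [ b ]

Solving the linear system:
  x*      = (0.6004, 1.7336, 2.5328)
  lambda* = (6.9039, -2.1856)
  f(x*)   = 41.9378

x* = (0.6004, 1.7336, 2.5328), lambda* = (6.9039, -2.1856)


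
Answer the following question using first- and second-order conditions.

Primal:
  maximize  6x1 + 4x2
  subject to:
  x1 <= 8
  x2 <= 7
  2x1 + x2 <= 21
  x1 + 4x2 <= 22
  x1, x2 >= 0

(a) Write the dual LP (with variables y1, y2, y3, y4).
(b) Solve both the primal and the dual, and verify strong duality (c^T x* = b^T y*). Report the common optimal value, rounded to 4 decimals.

The standard primal-dual pair for 'max c^T x s.t. A x <= b, x >= 0' is:
  Dual:  min b^T y  s.t.  A^T y >= c,  y >= 0.

So the dual LP is:
  minimize  8y1 + 7y2 + 21y3 + 22y4
  subject to:
    y1 + 2y3 + y4 >= 6
    y2 + y3 + 4y4 >= 4
    y1, y2, y3, y4 >= 0

Solving the primal: x* = (8, 3.5).
  primal value c^T x* = 62.
Solving the dual: y* = (5, 0, 0, 1).
  dual value b^T y* = 62.
Strong duality: c^T x* = b^T y*. Confirmed.

62


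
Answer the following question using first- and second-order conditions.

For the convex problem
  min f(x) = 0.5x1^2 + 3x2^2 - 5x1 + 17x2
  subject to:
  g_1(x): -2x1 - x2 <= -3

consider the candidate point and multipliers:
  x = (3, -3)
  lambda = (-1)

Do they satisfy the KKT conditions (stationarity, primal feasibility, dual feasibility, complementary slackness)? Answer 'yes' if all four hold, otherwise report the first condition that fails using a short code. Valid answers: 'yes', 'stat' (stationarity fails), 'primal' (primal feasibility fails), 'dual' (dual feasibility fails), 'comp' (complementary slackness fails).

Gradient of f: grad f(x) = Q x + c = (-2, -1)
Constraint values g_i(x) = a_i^T x - b_i:
  g_1((3, -3)) = 0
Stationarity residual: grad f(x) + sum_i lambda_i a_i = (0, 0)
  -> stationarity OK
Primal feasibility (all g_i <= 0): OK
Dual feasibility (all lambda_i >= 0): FAILS
Complementary slackness (lambda_i * g_i(x) = 0 for all i): OK

Verdict: the first failing condition is dual_feasibility -> dual.

dual


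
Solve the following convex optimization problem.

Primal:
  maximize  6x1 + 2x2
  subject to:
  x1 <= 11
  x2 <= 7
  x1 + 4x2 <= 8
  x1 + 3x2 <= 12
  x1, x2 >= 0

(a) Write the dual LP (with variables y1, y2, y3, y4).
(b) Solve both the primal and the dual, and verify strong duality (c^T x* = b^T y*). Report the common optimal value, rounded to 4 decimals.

The standard primal-dual pair for 'max c^T x s.t. A x <= b, x >= 0' is:
  Dual:  min b^T y  s.t.  A^T y >= c,  y >= 0.

So the dual LP is:
  minimize  11y1 + 7y2 + 8y3 + 12y4
  subject to:
    y1 + y3 + y4 >= 6
    y2 + 4y3 + 3y4 >= 2
    y1, y2, y3, y4 >= 0

Solving the primal: x* = (8, 0).
  primal value c^T x* = 48.
Solving the dual: y* = (0, 0, 6, 0).
  dual value b^T y* = 48.
Strong duality: c^T x* = b^T y*. Confirmed.

48


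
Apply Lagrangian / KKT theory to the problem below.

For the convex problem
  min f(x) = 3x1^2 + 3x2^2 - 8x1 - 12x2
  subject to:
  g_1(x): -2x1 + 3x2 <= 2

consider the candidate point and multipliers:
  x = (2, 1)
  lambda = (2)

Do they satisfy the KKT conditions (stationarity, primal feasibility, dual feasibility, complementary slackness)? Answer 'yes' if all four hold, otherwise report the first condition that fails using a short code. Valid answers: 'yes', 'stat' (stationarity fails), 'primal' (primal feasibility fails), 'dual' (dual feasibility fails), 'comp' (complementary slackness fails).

Gradient of f: grad f(x) = Q x + c = (4, -6)
Constraint values g_i(x) = a_i^T x - b_i:
  g_1((2, 1)) = -3
Stationarity residual: grad f(x) + sum_i lambda_i a_i = (0, 0)
  -> stationarity OK
Primal feasibility (all g_i <= 0): OK
Dual feasibility (all lambda_i >= 0): OK
Complementary slackness (lambda_i * g_i(x) = 0 for all i): FAILS

Verdict: the first failing condition is complementary_slackness -> comp.

comp


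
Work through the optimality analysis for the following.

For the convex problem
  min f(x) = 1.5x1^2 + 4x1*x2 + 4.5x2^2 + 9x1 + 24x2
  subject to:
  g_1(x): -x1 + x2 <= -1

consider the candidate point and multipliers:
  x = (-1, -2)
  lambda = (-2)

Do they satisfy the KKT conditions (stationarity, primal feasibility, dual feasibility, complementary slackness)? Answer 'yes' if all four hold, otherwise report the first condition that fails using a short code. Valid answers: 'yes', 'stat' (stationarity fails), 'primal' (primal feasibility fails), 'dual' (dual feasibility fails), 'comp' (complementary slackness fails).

Gradient of f: grad f(x) = Q x + c = (-2, 2)
Constraint values g_i(x) = a_i^T x - b_i:
  g_1((-1, -2)) = 0
Stationarity residual: grad f(x) + sum_i lambda_i a_i = (0, 0)
  -> stationarity OK
Primal feasibility (all g_i <= 0): OK
Dual feasibility (all lambda_i >= 0): FAILS
Complementary slackness (lambda_i * g_i(x) = 0 for all i): OK

Verdict: the first failing condition is dual_feasibility -> dual.

dual


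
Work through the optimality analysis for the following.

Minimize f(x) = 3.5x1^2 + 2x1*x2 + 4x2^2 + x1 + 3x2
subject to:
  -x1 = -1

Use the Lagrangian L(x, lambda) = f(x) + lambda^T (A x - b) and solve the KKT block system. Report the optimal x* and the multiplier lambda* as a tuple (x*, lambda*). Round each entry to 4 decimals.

Form the Lagrangian:
  L(x, lambda) = (1/2) x^T Q x + c^T x + lambda^T (A x - b)
Stationarity (grad_x L = 0): Q x + c + A^T lambda = 0.
Primal feasibility: A x = b.

This gives the KKT block system:
  [ Q   A^T ] [ x     ]   [-c ]
  [ A    0  ] [ lambda ] = [ b ]

Solving the linear system:
  x*      = (1, -0.625)
  lambda* = (6.75)
  f(x*)   = 2.9375

x* = (1, -0.625), lambda* = (6.75)


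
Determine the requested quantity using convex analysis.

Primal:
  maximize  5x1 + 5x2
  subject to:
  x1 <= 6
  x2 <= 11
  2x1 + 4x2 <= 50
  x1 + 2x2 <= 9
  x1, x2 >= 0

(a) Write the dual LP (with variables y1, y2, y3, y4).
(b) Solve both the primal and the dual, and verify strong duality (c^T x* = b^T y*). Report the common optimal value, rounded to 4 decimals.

The standard primal-dual pair for 'max c^T x s.t. A x <= b, x >= 0' is:
  Dual:  min b^T y  s.t.  A^T y >= c,  y >= 0.

So the dual LP is:
  minimize  6y1 + 11y2 + 50y3 + 9y4
  subject to:
    y1 + 2y3 + y4 >= 5
    y2 + 4y3 + 2y4 >= 5
    y1, y2, y3, y4 >= 0

Solving the primal: x* = (6, 1.5).
  primal value c^T x* = 37.5.
Solving the dual: y* = (2.5, 0, 0, 2.5).
  dual value b^T y* = 37.5.
Strong duality: c^T x* = b^T y*. Confirmed.

37.5


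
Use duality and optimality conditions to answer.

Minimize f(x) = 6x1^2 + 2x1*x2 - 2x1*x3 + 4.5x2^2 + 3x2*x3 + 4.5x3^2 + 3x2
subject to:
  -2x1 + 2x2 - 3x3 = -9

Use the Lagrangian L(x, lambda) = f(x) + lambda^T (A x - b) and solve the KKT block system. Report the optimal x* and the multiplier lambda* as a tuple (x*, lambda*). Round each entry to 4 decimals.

Form the Lagrangian:
  L(x, lambda) = (1/2) x^T Q x + c^T x + lambda^T (A x - b)
Stationarity (grad_x L = 0): Q x + c + A^T lambda = 0.
Primal feasibility: A x = b.

This gives the KKT block system:
  [ Q   A^T ] [ x     ]   [-c ]
  [ A    0  ] [ lambda ] = [ b ]

Solving the linear system:
  x*      = (0.8585, -1.4954, 1.4308)
  lambda* = (2.2246)
  f(x*)   = 7.7677

x* = (0.8585, -1.4954, 1.4308), lambda* = (2.2246)


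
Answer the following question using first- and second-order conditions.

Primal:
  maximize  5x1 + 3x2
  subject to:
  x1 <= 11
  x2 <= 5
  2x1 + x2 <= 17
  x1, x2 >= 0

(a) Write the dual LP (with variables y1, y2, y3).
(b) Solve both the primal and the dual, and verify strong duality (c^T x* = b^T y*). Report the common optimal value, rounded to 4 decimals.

The standard primal-dual pair for 'max c^T x s.t. A x <= b, x >= 0' is:
  Dual:  min b^T y  s.t.  A^T y >= c,  y >= 0.

So the dual LP is:
  minimize  11y1 + 5y2 + 17y3
  subject to:
    y1 + 2y3 >= 5
    y2 + y3 >= 3
    y1, y2, y3 >= 0

Solving the primal: x* = (6, 5).
  primal value c^T x* = 45.
Solving the dual: y* = (0, 0.5, 2.5).
  dual value b^T y* = 45.
Strong duality: c^T x* = b^T y*. Confirmed.

45


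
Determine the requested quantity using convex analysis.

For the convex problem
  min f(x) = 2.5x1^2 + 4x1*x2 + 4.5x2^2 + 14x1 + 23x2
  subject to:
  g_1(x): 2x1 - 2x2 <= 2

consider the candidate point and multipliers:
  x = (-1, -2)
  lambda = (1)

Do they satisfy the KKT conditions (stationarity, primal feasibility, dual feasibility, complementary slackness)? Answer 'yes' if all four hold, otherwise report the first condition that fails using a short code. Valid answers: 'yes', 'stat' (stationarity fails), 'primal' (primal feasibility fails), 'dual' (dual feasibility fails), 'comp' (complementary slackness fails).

Gradient of f: grad f(x) = Q x + c = (1, 1)
Constraint values g_i(x) = a_i^T x - b_i:
  g_1((-1, -2)) = 0
Stationarity residual: grad f(x) + sum_i lambda_i a_i = (3, -1)
  -> stationarity FAILS
Primal feasibility (all g_i <= 0): OK
Dual feasibility (all lambda_i >= 0): OK
Complementary slackness (lambda_i * g_i(x) = 0 for all i): OK

Verdict: the first failing condition is stationarity -> stat.

stat


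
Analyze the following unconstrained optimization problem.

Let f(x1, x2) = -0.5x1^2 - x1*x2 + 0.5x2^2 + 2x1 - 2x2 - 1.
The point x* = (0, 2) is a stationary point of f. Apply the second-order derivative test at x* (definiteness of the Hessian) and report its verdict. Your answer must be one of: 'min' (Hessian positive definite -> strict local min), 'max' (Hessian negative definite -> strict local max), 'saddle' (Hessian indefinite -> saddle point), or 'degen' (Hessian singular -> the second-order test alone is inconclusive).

Compute the Hessian H = grad^2 f:
  H = [[-1, -1], [-1, 1]]
Verify stationarity: grad f(x*) = H x* + g = (0, 0).
Eigenvalues of H: -1.4142, 1.4142.
Eigenvalues have mixed signs, so H is indefinite -> x* is a saddle point.

saddle


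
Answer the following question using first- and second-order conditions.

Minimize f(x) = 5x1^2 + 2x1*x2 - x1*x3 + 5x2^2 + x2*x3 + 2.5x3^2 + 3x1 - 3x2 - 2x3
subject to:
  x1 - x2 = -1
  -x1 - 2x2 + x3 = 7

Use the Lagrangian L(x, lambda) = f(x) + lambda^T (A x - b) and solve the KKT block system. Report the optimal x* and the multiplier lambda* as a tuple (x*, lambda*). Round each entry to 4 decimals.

Form the Lagrangian:
  L(x, lambda) = (1/2) x^T Q x + c^T x + lambda^T (A x - b)
Stationarity (grad_x L = 0): Q x + c + A^T lambda = 0.
Primal feasibility: A x = b.

This gives the KKT block system:
  [ Q   A^T ] [ x     ]   [-c ]
  [ A    0  ] [ lambda ] = [ b ]

Solving the linear system:
  x*      = (-2.087, -1.087, 2.7391)
  lambda* = (10.087, -12.6957)
  f(x*)   = 45.2391

x* = (-2.087, -1.087, 2.7391), lambda* = (10.087, -12.6957)


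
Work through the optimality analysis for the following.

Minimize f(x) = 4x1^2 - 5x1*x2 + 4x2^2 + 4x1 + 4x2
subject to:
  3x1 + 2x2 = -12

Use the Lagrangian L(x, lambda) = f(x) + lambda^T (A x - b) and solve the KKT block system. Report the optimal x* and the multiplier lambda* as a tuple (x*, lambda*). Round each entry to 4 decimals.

Form the Lagrangian:
  L(x, lambda) = (1/2) x^T Q x + c^T x + lambda^T (A x - b)
Stationarity (grad_x L = 0): Q x + c + A^T lambda = 0.
Primal feasibility: A x = b.

This gives the KKT block system:
  [ Q   A^T ] [ x     ]   [-c ]
  [ A    0  ] [ lambda ] = [ b ]

Solving the linear system:
  x*      = (-2.439, -2.3415)
  lambda* = (1.2683)
  f(x*)   = -1.9512

x* = (-2.439, -2.3415), lambda* = (1.2683)


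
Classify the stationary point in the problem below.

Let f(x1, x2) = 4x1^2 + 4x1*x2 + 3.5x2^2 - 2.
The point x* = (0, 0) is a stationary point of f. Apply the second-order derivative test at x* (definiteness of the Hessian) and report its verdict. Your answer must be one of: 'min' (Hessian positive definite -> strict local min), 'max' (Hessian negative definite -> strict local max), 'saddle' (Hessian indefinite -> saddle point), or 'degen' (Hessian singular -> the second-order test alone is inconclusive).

Compute the Hessian H = grad^2 f:
  H = [[8, 4], [4, 7]]
Verify stationarity: grad f(x*) = H x* + g = (0, 0).
Eigenvalues of H: 3.4689, 11.5311.
Both eigenvalues > 0, so H is positive definite -> x* is a strict local min.

min
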